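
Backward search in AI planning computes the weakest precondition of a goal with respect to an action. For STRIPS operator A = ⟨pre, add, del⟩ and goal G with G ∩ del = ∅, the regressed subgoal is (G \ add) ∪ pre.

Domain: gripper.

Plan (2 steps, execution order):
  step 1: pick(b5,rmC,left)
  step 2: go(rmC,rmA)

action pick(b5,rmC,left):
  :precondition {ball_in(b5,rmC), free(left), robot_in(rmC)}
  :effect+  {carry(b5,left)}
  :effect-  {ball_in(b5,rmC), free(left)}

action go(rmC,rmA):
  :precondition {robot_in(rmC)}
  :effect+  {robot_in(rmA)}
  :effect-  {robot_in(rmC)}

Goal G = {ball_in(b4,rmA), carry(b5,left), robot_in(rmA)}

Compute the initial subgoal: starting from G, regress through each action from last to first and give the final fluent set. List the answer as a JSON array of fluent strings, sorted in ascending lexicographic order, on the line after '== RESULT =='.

Work backward from the goal:
  through step 2 (go(rmC,rmA)): drop {robot_in(rmA)}, keep {ball_in(b4,rmA), carry(b5,left)}, require {robot_in(rmC)}
    → {ball_in(b4,rmA), carry(b5,left), robot_in(rmC)}
  through step 1 (pick(b5,rmC,left)): drop {carry(b5,left)}, keep {ball_in(b4,rmA), robot_in(rmC)}, require {ball_in(b5,rmC), free(left), robot_in(rmC)}
    → {ball_in(b4,rmA), ball_in(b5,rmC), free(left), robot_in(rmC)}

== RESULT ==
["ball_in(b4,rmA)", "ball_in(b5,rmC)", "free(left)", "robot_in(rmC)"]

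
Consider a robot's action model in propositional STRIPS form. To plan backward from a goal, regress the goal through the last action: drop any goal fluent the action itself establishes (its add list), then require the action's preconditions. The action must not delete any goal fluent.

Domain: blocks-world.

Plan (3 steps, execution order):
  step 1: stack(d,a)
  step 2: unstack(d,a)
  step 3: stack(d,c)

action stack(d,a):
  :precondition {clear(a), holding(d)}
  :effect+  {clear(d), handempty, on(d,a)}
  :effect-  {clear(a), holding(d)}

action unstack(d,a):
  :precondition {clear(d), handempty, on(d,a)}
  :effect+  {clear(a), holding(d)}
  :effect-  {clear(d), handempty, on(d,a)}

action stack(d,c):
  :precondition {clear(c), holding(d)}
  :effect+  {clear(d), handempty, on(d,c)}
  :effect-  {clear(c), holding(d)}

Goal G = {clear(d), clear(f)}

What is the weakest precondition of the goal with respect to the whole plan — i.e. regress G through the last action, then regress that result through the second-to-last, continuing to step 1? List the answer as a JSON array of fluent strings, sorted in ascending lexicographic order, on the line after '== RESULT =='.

Work backward from the goal:
  through step 3 (stack(d,c)): drop {clear(d)}, keep {clear(f)}, require {clear(c), holding(d)}
    → {clear(c), clear(f), holding(d)}
  through step 2 (unstack(d,a)): drop {holding(d)}, keep {clear(c), clear(f)}, require {clear(d), handempty, on(d,a)}
    → {clear(c), clear(d), clear(f), handempty, on(d,a)}
  through step 1 (stack(d,a)): drop {clear(d), handempty, on(d,a)}, keep {clear(c), clear(f)}, require {clear(a), holding(d)}
    → {clear(a), clear(c), clear(f), holding(d)}

== RESULT ==
["clear(a)", "clear(c)", "clear(f)", "holding(d)"]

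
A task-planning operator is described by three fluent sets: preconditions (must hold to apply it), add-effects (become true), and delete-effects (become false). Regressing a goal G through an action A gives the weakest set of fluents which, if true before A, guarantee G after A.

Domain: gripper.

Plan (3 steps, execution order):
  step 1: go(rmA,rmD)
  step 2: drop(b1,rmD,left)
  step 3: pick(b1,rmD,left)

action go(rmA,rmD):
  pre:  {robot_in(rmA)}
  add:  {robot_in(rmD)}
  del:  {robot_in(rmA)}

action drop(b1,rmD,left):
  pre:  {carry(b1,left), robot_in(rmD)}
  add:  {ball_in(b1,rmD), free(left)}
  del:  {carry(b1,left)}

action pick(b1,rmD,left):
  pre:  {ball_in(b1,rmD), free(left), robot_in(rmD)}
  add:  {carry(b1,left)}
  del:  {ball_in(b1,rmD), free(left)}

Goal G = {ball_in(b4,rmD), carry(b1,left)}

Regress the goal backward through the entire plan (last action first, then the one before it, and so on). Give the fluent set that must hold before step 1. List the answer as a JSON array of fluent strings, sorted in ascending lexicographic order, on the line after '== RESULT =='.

Regress step by step:
  through step 3 (pick(b1,rmD,left)): drop {carry(b1,left)}, keep {ball_in(b4,rmD)}, require {ball_in(b1,rmD), free(left), robot_in(rmD)}
    → {ball_in(b1,rmD), ball_in(b4,rmD), free(left), robot_in(rmD)}
  through step 2 (drop(b1,rmD,left)): drop {ball_in(b1,rmD), free(left)}, keep {ball_in(b4,rmD), robot_in(rmD)}, require {carry(b1,left), robot_in(rmD)}
    → {ball_in(b4,rmD), carry(b1,left), robot_in(rmD)}
  through step 1 (go(rmA,rmD)): drop {robot_in(rmD)}, keep {ball_in(b4,rmD), carry(b1,left)}, require {robot_in(rmA)}
    → {ball_in(b4,rmD), carry(b1,left), robot_in(rmA)}

== RESULT ==
["ball_in(b4,rmD)", "carry(b1,left)", "robot_in(rmA)"]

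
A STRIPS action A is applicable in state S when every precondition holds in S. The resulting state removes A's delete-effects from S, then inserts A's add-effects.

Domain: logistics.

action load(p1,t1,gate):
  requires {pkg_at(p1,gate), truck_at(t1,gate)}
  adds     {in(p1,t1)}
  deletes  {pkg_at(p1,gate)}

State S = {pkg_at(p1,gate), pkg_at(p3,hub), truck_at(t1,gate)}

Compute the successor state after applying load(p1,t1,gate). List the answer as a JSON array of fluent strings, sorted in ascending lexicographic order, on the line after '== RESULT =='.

Progress:
  pre ⊆ S: {pkg_at(p1,gate), truck_at(t1,gate)} ⊆ S  — applicable
  S \ del = {pkg_at(p3,hub), truck_at(t1,gate)}
  ∪ add   = {in(p1,t1), pkg_at(p3,hub), truck_at(t1,gate)}

== RESULT ==
["in(p1,t1)", "pkg_at(p3,hub)", "truck_at(t1,gate)"]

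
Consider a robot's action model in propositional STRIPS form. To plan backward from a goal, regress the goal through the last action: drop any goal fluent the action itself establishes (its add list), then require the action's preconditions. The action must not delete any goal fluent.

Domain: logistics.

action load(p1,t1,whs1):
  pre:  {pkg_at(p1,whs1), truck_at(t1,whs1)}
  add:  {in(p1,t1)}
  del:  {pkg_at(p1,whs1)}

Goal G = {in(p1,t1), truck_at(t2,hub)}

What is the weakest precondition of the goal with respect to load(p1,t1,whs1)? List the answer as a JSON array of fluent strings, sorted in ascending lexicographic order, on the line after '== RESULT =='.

Compute (G \ add) ∪ pre:
  G ∩ del = {}  (empty — regression defined)
  G \ add = {in(p1,t1), truck_at(t2,hub)} \ {in(p1,t1)} = {truck_at(t2,hub)}
  ∪ pre   = {truck_at(t2,hub)} ∪ {pkg_at(p1,whs1), truck_at(t1,whs1)}
          = {pkg_at(p1,whs1), truck_at(t1,whs1), truck_at(t2,hub)}

== RESULT ==
["pkg_at(p1,whs1)", "truck_at(t1,whs1)", "truck_at(t2,hub)"]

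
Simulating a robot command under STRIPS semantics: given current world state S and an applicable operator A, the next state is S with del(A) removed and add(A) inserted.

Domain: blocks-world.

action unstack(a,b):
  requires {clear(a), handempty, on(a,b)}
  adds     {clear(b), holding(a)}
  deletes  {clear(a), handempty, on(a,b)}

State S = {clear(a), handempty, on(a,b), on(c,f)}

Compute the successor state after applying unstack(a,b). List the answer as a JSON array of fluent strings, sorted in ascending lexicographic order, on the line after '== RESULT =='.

Compute (S \ del) ∪ add:
  pre ⊆ S: {clear(a), handempty, on(a,b)} ⊆ S  — applicable
  S \ del = {on(c,f)}
  ∪ add   = {clear(b), holding(a), on(c,f)}

== RESULT ==
["clear(b)", "holding(a)", "on(c,f)"]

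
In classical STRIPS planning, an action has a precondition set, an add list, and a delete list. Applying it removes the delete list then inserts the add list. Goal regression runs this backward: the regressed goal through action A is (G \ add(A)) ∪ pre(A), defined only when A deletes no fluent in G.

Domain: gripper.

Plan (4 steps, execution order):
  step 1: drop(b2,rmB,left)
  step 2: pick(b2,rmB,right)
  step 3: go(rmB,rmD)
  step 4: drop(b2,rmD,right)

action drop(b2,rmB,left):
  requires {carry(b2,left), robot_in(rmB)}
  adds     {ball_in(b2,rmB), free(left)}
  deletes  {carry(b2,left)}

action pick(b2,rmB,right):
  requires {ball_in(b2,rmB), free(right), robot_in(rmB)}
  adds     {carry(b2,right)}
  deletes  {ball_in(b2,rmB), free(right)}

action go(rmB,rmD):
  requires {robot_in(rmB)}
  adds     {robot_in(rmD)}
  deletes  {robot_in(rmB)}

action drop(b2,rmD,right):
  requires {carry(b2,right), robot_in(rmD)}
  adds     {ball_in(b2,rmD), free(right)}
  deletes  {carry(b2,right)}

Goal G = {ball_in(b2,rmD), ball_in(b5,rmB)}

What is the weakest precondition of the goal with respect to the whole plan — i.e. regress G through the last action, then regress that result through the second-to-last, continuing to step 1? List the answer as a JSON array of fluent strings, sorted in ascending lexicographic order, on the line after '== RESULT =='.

Work backward from the goal:
  through step 4 (drop(b2,rmD,right)): drop {ball_in(b2,rmD)}, keep {ball_in(b5,rmB)}, require {carry(b2,right), robot_in(rmD)}
    → {ball_in(b5,rmB), carry(b2,right), robot_in(rmD)}
  through step 3 (go(rmB,rmD)): drop {robot_in(rmD)}, keep {ball_in(b5,rmB), carry(b2,right)}, require {robot_in(rmB)}
    → {ball_in(b5,rmB), carry(b2,right), robot_in(rmB)}
  through step 2 (pick(b2,rmB,right)): drop {carry(b2,right)}, keep {ball_in(b5,rmB), robot_in(rmB)}, require {ball_in(b2,rmB), free(right), robot_in(rmB)}
    → {ball_in(b2,rmB), ball_in(b5,rmB), free(right), robot_in(rmB)}
  through step 1 (drop(b2,rmB,left)): drop {ball_in(b2,rmB)}, keep {ball_in(b5,rmB), free(right), robot_in(rmB)}, require {carry(b2,left), robot_in(rmB)}
    → {ball_in(b5,rmB), carry(b2,left), free(right), robot_in(rmB)}

== RESULT ==
["ball_in(b5,rmB)", "carry(b2,left)", "free(right)", "robot_in(rmB)"]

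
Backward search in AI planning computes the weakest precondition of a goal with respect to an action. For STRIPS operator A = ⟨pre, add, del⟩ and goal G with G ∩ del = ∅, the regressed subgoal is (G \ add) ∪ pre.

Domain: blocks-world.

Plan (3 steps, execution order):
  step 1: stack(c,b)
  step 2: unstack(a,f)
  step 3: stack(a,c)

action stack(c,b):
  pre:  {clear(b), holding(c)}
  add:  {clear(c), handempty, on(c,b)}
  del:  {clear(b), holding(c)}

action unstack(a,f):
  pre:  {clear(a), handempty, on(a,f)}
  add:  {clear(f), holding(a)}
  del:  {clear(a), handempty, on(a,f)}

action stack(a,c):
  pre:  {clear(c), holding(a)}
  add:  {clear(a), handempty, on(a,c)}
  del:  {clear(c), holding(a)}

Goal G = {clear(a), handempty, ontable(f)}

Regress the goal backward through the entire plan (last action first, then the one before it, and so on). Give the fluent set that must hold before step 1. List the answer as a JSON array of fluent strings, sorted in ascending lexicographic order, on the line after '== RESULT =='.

Regress step by step:
  through step 3 (stack(a,c)): drop {clear(a), handempty}, keep {ontable(f)}, require {clear(c), holding(a)}
    → {clear(c), holding(a), ontable(f)}
  through step 2 (unstack(a,f)): drop {holding(a)}, keep {clear(c), ontable(f)}, require {clear(a), handempty, on(a,f)}
    → {clear(a), clear(c), handempty, on(a,f), ontable(f)}
  through step 1 (stack(c,b)): drop {clear(c), handempty}, keep {clear(a), on(a,f), ontable(f)}, require {clear(b), holding(c)}
    → {clear(a), clear(b), holding(c), on(a,f), ontable(f)}

== RESULT ==
["clear(a)", "clear(b)", "holding(c)", "on(a,f)", "ontable(f)"]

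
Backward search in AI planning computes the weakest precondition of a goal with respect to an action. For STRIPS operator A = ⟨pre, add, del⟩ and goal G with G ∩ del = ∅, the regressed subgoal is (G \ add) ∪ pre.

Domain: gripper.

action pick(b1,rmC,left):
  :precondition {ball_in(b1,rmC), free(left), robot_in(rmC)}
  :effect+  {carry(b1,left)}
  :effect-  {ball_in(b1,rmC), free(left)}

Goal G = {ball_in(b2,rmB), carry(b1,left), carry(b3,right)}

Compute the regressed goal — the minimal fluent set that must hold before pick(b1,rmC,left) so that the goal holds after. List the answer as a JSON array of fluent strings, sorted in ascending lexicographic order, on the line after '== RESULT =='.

Regress:
  G ∩ del = {}  (empty — regression defined)
  G \ add = {ball_in(b2,rmB), carry(b1,left), carry(b3,right)} \ {carry(b1,left)} = {ball_in(b2,rmB), carry(b3,right)}
  ∪ pre   = {ball_in(b2,rmB), carry(b3,right)} ∪ {ball_in(b1,rmC), free(left), robot_in(rmC)}
          = {ball_in(b1,rmC), ball_in(b2,rmB), carry(b3,right), free(left), robot_in(rmC)}

== RESULT ==
["ball_in(b1,rmC)", "ball_in(b2,rmB)", "carry(b3,right)", "free(left)", "robot_in(rmC)"]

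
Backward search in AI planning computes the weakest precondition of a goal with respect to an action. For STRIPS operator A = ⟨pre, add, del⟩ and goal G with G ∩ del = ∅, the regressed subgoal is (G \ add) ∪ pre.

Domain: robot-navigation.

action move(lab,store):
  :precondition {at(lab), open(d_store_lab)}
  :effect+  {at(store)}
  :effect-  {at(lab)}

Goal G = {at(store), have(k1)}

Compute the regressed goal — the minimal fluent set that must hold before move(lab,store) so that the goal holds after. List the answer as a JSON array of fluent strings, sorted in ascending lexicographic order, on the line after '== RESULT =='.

Compute (G \ add) ∪ pre:
  G ∩ del = {}  (empty — regression defined)
  G \ add = {at(store), have(k1)} \ {at(store)} = {have(k1)}
  ∪ pre   = {have(k1)} ∪ {at(lab), open(d_store_lab)}
          = {at(lab), have(k1), open(d_store_lab)}

== RESULT ==
["at(lab)", "have(k1)", "open(d_store_lab)"]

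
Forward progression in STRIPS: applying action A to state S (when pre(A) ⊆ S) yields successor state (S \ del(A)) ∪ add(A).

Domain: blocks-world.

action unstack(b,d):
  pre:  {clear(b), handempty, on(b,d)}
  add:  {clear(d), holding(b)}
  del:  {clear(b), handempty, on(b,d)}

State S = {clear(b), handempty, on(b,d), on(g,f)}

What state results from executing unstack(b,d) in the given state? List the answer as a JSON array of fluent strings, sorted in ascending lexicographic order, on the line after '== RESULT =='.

Compute (S \ del) ∪ add:
  pre ⊆ S: {clear(b), handempty, on(b,d)} ⊆ S  — applicable
  S \ del = {on(g,f)}
  ∪ add   = {clear(d), holding(b), on(g,f)}

== RESULT ==
["clear(d)", "holding(b)", "on(g,f)"]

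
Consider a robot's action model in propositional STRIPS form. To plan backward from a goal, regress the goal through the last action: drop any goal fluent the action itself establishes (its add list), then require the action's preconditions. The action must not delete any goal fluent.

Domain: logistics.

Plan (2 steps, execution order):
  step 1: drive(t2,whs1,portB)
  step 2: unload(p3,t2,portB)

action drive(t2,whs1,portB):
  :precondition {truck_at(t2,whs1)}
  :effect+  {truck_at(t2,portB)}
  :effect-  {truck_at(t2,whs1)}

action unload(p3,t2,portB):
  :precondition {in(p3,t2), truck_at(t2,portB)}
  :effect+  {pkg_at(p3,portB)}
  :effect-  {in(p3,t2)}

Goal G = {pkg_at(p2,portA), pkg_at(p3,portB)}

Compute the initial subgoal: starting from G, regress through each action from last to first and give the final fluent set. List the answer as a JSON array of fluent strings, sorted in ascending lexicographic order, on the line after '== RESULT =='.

Regress step by step:
  through step 2 (unload(p3,t2,portB)): drop {pkg_at(p3,portB)}, keep {pkg_at(p2,portA)}, require {in(p3,t2), truck_at(t2,portB)}
    → {in(p3,t2), pkg_at(p2,portA), truck_at(t2,portB)}
  through step 1 (drive(t2,whs1,portB)): drop {truck_at(t2,portB)}, keep {in(p3,t2), pkg_at(p2,portA)}, require {truck_at(t2,whs1)}
    → {in(p3,t2), pkg_at(p2,portA), truck_at(t2,whs1)}

== RESULT ==
["in(p3,t2)", "pkg_at(p2,portA)", "truck_at(t2,whs1)"]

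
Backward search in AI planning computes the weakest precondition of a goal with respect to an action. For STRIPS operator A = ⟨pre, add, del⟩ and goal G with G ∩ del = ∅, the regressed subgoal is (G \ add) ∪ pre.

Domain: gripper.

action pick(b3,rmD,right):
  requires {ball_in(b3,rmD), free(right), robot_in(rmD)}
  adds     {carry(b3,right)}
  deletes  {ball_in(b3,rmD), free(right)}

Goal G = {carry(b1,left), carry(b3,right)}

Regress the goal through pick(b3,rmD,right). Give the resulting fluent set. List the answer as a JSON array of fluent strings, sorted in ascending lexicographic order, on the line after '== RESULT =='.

Regress:
  G ∩ del = {}  (empty — regression defined)
  G \ add = {carry(b1,left), carry(b3,right)} \ {carry(b3,right)} = {carry(b1,left)}
  ∪ pre   = {carry(b1,left)} ∪ {ball_in(b3,rmD), free(right), robot_in(rmD)}
          = {ball_in(b3,rmD), carry(b1,left), free(right), robot_in(rmD)}

== RESULT ==
["ball_in(b3,rmD)", "carry(b1,left)", "free(right)", "robot_in(rmD)"]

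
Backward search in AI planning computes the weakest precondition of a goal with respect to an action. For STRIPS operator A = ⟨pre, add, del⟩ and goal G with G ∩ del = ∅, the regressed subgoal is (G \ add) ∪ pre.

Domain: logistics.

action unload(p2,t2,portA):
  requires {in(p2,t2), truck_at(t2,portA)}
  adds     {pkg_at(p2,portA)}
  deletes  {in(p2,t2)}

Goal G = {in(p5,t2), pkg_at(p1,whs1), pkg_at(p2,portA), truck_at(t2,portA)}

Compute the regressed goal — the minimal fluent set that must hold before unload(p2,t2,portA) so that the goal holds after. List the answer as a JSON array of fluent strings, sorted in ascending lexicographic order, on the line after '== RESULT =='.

Compute (G \ add) ∪ pre:
  G ∩ del = {}  (empty — regression defined)
  G \ add = {in(p5,t2), pkg_at(p1,whs1), pkg_at(p2,portA), truck_at(t2,portA)} \ {pkg_at(p2,portA)} = {in(p5,t2), pkg_at(p1,whs1), truck_at(t2,portA)}
  ∪ pre   = {in(p5,t2), pkg_at(p1,whs1), truck_at(t2,portA)} ∪ {in(p2,t2), truck_at(t2,portA)}
          = {in(p2,t2), in(p5,t2), pkg_at(p1,whs1), truck_at(t2,portA)}

== RESULT ==
["in(p2,t2)", "in(p5,t2)", "pkg_at(p1,whs1)", "truck_at(t2,portA)"]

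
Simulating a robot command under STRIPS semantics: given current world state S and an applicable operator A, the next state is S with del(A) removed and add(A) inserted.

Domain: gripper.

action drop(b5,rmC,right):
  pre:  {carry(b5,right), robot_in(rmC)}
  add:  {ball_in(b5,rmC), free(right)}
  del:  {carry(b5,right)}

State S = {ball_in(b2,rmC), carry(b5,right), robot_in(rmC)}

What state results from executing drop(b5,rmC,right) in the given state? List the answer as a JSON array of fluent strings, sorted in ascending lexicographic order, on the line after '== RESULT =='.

Progress:
  pre ⊆ S: {carry(b5,right), robot_in(rmC)} ⊆ S  — applicable
  S \ del = {ball_in(b2,rmC), robot_in(rmC)}
  ∪ add   = {ball_in(b2,rmC), ball_in(b5,rmC), free(right), robot_in(rmC)}

== RESULT ==
["ball_in(b2,rmC)", "ball_in(b5,rmC)", "free(right)", "robot_in(rmC)"]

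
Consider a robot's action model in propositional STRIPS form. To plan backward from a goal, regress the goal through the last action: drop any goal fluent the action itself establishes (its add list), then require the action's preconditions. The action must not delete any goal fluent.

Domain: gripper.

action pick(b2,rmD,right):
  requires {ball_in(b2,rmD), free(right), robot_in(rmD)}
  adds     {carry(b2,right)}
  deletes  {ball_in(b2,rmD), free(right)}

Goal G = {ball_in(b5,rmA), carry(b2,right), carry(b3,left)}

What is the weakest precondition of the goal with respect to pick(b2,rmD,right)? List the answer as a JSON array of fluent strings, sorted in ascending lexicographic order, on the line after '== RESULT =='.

Regress:
  G ∩ del = {}  (empty — regression defined)
  G \ add = {ball_in(b5,rmA), carry(b2,right), carry(b3,left)} \ {carry(b2,right)} = {ball_in(b5,rmA), carry(b3,left)}
  ∪ pre   = {ball_in(b5,rmA), carry(b3,left)} ∪ {ball_in(b2,rmD), free(right), robot_in(rmD)}
          = {ball_in(b2,rmD), ball_in(b5,rmA), carry(b3,left), free(right), robot_in(rmD)}

== RESULT ==
["ball_in(b2,rmD)", "ball_in(b5,rmA)", "carry(b3,left)", "free(right)", "robot_in(rmD)"]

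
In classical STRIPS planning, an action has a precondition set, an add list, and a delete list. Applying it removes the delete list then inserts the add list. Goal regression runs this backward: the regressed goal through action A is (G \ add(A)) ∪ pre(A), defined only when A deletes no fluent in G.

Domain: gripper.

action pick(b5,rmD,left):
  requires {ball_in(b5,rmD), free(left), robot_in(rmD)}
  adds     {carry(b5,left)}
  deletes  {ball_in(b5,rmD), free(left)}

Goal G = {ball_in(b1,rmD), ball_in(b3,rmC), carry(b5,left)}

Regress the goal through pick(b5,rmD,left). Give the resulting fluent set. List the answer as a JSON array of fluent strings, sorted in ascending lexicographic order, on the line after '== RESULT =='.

Regress:
  G ∩ del = {}  (empty — regression defined)
  G \ add = {ball_in(b1,rmD), ball_in(b3,rmC), carry(b5,left)} \ {carry(b5,left)} = {ball_in(b1,rmD), ball_in(b3,rmC)}
  ∪ pre   = {ball_in(b1,rmD), ball_in(b3,rmC)} ∪ {ball_in(b5,rmD), free(left), robot_in(rmD)}
          = {ball_in(b1,rmD), ball_in(b3,rmC), ball_in(b5,rmD), free(left), robot_in(rmD)}

== RESULT ==
["ball_in(b1,rmD)", "ball_in(b3,rmC)", "ball_in(b5,rmD)", "free(left)", "robot_in(rmD)"]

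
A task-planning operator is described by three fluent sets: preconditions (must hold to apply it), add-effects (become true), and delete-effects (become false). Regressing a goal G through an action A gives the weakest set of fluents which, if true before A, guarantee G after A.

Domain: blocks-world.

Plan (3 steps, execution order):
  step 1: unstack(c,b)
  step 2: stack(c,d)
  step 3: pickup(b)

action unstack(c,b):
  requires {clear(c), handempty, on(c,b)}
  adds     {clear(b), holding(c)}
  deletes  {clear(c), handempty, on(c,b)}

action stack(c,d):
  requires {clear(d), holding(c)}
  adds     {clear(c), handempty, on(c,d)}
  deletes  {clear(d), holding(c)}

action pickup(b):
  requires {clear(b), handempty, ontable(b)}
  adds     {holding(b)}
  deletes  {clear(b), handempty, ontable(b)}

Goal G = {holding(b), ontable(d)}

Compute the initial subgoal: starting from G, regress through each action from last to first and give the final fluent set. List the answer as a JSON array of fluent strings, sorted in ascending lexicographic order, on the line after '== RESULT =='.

Regress step by step:
  through step 3 (pickup(b)): drop {holding(b)}, keep {ontable(d)}, require {clear(b), handempty, ontable(b)}
    → {clear(b), handempty, ontable(b), ontable(d)}
  through step 2 (stack(c,d)): drop {handempty}, keep {clear(b), ontable(b), ontable(d)}, require {clear(d), holding(c)}
    → {clear(b), clear(d), holding(c), ontable(b), ontable(d)}
  through step 1 (unstack(c,b)): drop {clear(b), holding(c)}, keep {clear(d), ontable(b), ontable(d)}, require {clear(c), handempty, on(c,b)}
    → {clear(c), clear(d), handempty, on(c,b), ontable(b), ontable(d)}

== RESULT ==
["clear(c)", "clear(d)", "handempty", "on(c,b)", "ontable(b)", "ontable(d)"]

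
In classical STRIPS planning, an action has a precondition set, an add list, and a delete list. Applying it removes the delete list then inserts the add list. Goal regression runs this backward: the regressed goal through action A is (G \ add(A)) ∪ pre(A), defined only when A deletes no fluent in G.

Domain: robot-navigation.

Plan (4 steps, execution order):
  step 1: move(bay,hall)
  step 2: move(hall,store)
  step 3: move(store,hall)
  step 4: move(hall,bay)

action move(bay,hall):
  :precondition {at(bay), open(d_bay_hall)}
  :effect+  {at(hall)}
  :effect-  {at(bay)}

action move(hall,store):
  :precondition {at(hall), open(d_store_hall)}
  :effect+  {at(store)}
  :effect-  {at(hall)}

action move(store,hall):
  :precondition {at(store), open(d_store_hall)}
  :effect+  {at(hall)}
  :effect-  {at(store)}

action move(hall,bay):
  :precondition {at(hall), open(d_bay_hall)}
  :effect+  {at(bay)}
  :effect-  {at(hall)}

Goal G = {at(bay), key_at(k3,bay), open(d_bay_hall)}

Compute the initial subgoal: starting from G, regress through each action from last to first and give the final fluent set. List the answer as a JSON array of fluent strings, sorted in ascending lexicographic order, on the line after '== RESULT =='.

Work backward from the goal:
  through step 4 (move(hall,bay)): drop {at(bay)}, keep {key_at(k3,bay), open(d_bay_hall)}, require {at(hall), open(d_bay_hall)}
    → {at(hall), key_at(k3,bay), open(d_bay_hall)}
  through step 3 (move(store,hall)): drop {at(hall)}, keep {key_at(k3,bay), open(d_bay_hall)}, require {at(store), open(d_store_hall)}
    → {at(store), key_at(k3,bay), open(d_bay_hall), open(d_store_hall)}
  through step 2 (move(hall,store)): drop {at(store)}, keep {key_at(k3,bay), open(d_bay_hall), open(d_store_hall)}, require {at(hall), open(d_store_hall)}
    → {at(hall), key_at(k3,bay), open(d_bay_hall), open(d_store_hall)}
  through step 1 (move(bay,hall)): drop {at(hall)}, keep {key_at(k3,bay), open(d_bay_hall), open(d_store_hall)}, require {at(bay), open(d_bay_hall)}
    → {at(bay), key_at(k3,bay), open(d_bay_hall), open(d_store_hall)}

== RESULT ==
["at(bay)", "key_at(k3,bay)", "open(d_bay_hall)", "open(d_store_hall)"]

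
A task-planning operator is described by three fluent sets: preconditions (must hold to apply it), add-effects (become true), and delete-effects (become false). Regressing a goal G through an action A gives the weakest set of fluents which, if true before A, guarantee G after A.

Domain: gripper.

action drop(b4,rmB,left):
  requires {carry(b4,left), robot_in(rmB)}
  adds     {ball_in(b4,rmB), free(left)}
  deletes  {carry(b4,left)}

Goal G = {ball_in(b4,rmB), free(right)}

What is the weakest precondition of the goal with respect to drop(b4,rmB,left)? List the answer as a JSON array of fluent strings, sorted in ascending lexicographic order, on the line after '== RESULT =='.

Regress:
  G ∩ del = {}  (empty — regression defined)
  G \ add = {ball_in(b4,rmB), free(right)} \ {ball_in(b4,rmB), free(left)} = {free(right)}
  ∪ pre   = {free(right)} ∪ {carry(b4,left), robot_in(rmB)}
          = {carry(b4,left), free(right), robot_in(rmB)}

== RESULT ==
["carry(b4,left)", "free(right)", "robot_in(rmB)"]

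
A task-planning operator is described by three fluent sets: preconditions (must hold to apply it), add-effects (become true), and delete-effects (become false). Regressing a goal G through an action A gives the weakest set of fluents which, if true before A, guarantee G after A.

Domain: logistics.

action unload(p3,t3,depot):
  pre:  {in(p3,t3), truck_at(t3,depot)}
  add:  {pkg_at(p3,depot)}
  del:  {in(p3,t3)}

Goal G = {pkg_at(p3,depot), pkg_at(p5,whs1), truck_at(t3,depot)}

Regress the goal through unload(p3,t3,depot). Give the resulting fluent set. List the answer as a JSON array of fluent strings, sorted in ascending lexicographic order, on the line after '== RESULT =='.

Compute (G \ add) ∪ pre:
  G ∩ del = {}  (empty — regression defined)
  G \ add = {pkg_at(p3,depot), pkg_at(p5,whs1), truck_at(t3,depot)} \ {pkg_at(p3,depot)} = {pkg_at(p5,whs1), truck_at(t3,depot)}
  ∪ pre   = {pkg_at(p5,whs1), truck_at(t3,depot)} ∪ {in(p3,t3), truck_at(t3,depot)}
          = {in(p3,t3), pkg_at(p5,whs1), truck_at(t3,depot)}

== RESULT ==
["in(p3,t3)", "pkg_at(p5,whs1)", "truck_at(t3,depot)"]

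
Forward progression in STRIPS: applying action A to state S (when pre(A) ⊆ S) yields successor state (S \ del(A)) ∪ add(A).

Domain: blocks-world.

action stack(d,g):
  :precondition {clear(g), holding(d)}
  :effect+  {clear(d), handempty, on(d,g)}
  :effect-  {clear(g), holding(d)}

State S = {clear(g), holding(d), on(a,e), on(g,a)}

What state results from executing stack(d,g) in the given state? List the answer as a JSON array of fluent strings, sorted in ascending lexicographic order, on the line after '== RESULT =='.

Progress:
  pre ⊆ S: {clear(g), holding(d)} ⊆ S  — applicable
  S \ del = {on(a,e), on(g,a)}
  ∪ add   = {clear(d), handempty, on(a,e), on(d,g), on(g,a)}

== RESULT ==
["clear(d)", "handempty", "on(a,e)", "on(d,g)", "on(g,a)"]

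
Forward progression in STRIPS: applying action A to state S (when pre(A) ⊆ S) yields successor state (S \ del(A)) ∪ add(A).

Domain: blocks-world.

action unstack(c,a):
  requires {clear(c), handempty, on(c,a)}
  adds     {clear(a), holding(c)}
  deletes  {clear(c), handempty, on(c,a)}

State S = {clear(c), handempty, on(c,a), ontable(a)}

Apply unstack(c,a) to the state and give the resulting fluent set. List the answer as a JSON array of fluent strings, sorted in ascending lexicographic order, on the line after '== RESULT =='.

Compute (S \ del) ∪ add:
  pre ⊆ S: {clear(c), handempty, on(c,a)} ⊆ S  — applicable
  S \ del = {ontable(a)}
  ∪ add   = {clear(a), holding(c), ontable(a)}

== RESULT ==
["clear(a)", "holding(c)", "ontable(a)"]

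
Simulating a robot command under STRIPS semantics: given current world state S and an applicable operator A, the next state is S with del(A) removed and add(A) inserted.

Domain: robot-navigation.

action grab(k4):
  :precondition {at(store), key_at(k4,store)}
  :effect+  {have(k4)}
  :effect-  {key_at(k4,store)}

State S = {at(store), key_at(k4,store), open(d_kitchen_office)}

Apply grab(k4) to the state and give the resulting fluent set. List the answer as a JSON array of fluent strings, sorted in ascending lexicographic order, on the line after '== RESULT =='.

Progress:
  pre ⊆ S: {at(store), key_at(k4,store)} ⊆ S  — applicable
  S \ del = {at(store), open(d_kitchen_office)}
  ∪ add   = {at(store), have(k4), open(d_kitchen_office)}

== RESULT ==
["at(store)", "have(k4)", "open(d_kitchen_office)"]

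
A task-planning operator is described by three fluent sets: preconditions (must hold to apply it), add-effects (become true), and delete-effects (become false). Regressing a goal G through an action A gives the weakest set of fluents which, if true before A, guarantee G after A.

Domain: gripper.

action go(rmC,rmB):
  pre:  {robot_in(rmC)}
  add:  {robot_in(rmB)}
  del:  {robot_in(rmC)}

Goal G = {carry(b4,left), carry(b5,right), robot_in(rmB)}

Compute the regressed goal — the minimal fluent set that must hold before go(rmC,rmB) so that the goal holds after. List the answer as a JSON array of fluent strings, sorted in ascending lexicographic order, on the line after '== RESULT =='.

Regress:
  G ∩ del = {}  (empty — regression defined)
  G \ add = {carry(b4,left), carry(b5,right), robot_in(rmB)} \ {robot_in(rmB)} = {carry(b4,left), carry(b5,right)}
  ∪ pre   = {carry(b4,left), carry(b5,right)} ∪ {robot_in(rmC)}
          = {carry(b4,left), carry(b5,right), robot_in(rmC)}

== RESULT ==
["carry(b4,left)", "carry(b5,right)", "robot_in(rmC)"]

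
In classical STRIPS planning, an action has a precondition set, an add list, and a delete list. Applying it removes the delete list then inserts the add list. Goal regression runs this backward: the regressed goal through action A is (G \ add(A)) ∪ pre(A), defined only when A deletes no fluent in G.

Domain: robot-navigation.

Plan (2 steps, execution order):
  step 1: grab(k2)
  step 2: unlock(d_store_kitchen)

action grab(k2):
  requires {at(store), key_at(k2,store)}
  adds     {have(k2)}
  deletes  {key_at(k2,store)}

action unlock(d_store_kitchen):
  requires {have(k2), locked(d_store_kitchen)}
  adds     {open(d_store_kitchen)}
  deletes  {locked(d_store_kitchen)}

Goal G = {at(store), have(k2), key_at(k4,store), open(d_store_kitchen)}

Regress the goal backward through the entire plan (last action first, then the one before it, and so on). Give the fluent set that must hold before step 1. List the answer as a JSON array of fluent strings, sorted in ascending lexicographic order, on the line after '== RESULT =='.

Regress step by step:
  through step 2 (unlock(d_store_kitchen)): drop {open(d_store_kitchen)}, keep {at(store), have(k2), key_at(k4,store)}, require {have(k2), locked(d_store_kitchen)}
    → {at(store), have(k2), key_at(k4,store), locked(d_store_kitchen)}
  through step 1 (grab(k2)): drop {have(k2)}, keep {at(store), key_at(k4,store), locked(d_store_kitchen)}, require {at(store), key_at(k2,store)}
    → {at(store), key_at(k2,store), key_at(k4,store), locked(d_store_kitchen)}

== RESULT ==
["at(store)", "key_at(k2,store)", "key_at(k4,store)", "locked(d_store_kitchen)"]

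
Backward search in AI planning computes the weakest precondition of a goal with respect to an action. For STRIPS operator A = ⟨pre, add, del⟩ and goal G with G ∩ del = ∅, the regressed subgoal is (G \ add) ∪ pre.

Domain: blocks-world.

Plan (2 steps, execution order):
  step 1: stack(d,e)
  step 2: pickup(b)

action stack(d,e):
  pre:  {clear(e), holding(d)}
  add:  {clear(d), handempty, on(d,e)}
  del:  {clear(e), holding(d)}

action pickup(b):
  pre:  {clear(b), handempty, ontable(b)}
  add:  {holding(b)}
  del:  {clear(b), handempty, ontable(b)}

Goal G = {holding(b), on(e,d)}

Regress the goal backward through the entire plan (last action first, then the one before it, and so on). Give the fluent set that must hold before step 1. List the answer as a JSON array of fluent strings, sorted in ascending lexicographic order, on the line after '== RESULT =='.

Regress step by step:
  through step 2 (pickup(b)): drop {holding(b)}, keep {on(e,d)}, require {clear(b), handempty, ontable(b)}
    → {clear(b), handempty, on(e,d), ontable(b)}
  through step 1 (stack(d,e)): drop {handempty}, keep {clear(b), on(e,d), ontable(b)}, require {clear(e), holding(d)}
    → {clear(b), clear(e), holding(d), on(e,d), ontable(b)}

== RESULT ==
["clear(b)", "clear(e)", "holding(d)", "on(e,d)", "ontable(b)"]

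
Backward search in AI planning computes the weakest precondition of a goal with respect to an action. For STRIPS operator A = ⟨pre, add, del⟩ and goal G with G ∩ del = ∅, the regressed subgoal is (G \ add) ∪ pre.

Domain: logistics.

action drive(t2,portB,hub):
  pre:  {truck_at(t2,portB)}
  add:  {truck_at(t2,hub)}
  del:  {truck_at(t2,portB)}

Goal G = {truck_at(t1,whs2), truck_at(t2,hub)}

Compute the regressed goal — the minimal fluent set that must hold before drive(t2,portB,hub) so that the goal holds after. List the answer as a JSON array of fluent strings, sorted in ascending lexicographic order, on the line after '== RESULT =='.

Compute (G \ add) ∪ pre:
  G ∩ del = {}  (empty — regression defined)
  G \ add = {truck_at(t1,whs2), truck_at(t2,hub)} \ {truck_at(t2,hub)} = {truck_at(t1,whs2)}
  ∪ pre   = {truck_at(t1,whs2)} ∪ {truck_at(t2,portB)}
          = {truck_at(t1,whs2), truck_at(t2,portB)}

== RESULT ==
["truck_at(t1,whs2)", "truck_at(t2,portB)"]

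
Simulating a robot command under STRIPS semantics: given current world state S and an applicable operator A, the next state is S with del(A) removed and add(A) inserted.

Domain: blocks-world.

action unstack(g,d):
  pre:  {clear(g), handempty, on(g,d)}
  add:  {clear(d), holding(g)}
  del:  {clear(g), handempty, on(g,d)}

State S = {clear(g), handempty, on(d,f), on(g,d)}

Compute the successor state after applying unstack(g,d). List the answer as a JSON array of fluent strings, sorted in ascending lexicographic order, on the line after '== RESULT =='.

Progress:
  pre ⊆ S: {clear(g), handempty, on(g,d)} ⊆ S  — applicable
  S \ del = {on(d,f)}
  ∪ add   = {clear(d), holding(g), on(d,f)}

== RESULT ==
["clear(d)", "holding(g)", "on(d,f)"]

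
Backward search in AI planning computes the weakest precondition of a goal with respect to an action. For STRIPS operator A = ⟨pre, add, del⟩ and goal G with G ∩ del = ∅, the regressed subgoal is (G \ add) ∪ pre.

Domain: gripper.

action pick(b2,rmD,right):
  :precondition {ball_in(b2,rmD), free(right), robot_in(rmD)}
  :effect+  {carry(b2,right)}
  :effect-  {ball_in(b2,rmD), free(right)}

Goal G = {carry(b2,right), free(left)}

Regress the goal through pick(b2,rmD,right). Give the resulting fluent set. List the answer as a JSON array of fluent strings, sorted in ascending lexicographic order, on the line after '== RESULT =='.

Regress:
  G ∩ del = {}  (empty — regression defined)
  G \ add = {carry(b2,right), free(left)} \ {carry(b2,right)} = {free(left)}
  ∪ pre   = {free(left)} ∪ {ball_in(b2,rmD), free(right), robot_in(rmD)}
          = {ball_in(b2,rmD), free(left), free(right), robot_in(rmD)}

== RESULT ==
["ball_in(b2,rmD)", "free(left)", "free(right)", "robot_in(rmD)"]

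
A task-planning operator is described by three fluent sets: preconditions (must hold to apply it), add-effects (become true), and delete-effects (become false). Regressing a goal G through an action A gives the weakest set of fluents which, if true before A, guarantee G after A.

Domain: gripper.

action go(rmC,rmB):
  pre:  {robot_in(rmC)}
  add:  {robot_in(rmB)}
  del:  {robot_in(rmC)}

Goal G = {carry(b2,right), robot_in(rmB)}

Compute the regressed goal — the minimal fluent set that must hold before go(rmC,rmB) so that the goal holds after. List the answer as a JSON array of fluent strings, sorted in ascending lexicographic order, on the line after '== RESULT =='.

Regress:
  G ∩ del = {}  (empty — regression defined)
  G \ add = {carry(b2,right), robot_in(rmB)} \ {robot_in(rmB)} = {carry(b2,right)}
  ∪ pre   = {carry(b2,right)} ∪ {robot_in(rmC)}
          = {carry(b2,right), robot_in(rmC)}

== RESULT ==
["carry(b2,right)", "robot_in(rmC)"]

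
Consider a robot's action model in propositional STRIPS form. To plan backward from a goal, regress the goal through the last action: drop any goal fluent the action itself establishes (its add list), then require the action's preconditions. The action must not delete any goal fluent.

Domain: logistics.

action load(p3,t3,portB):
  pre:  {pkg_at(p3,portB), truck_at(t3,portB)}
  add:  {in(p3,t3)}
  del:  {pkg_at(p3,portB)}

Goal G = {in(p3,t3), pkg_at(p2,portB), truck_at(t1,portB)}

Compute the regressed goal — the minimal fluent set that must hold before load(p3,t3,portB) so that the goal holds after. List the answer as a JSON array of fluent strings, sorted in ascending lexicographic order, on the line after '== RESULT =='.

Regress:
  G ∩ del = {}  (empty — regression defined)
  G \ add = {in(p3,t3), pkg_at(p2,portB), truck_at(t1,portB)} \ {in(p3,t3)} = {pkg_at(p2,portB), truck_at(t1,portB)}
  ∪ pre   = {pkg_at(p2,portB), truck_at(t1,portB)} ∪ {pkg_at(p3,portB), truck_at(t3,portB)}
          = {pkg_at(p2,portB), pkg_at(p3,portB), truck_at(t1,portB), truck_at(t3,portB)}

== RESULT ==
["pkg_at(p2,portB)", "pkg_at(p3,portB)", "truck_at(t1,portB)", "truck_at(t3,portB)"]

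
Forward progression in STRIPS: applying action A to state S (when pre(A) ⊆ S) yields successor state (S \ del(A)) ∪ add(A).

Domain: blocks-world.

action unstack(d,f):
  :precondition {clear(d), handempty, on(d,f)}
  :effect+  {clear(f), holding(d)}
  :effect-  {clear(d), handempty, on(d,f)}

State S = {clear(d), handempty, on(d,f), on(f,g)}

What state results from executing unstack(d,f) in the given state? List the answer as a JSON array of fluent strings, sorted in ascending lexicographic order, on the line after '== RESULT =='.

Progress:
  pre ⊆ S: {clear(d), handempty, on(d,f)} ⊆ S  — applicable
  S \ del = {on(f,g)}
  ∪ add   = {clear(f), holding(d), on(f,g)}

== RESULT ==
["clear(f)", "holding(d)", "on(f,g)"]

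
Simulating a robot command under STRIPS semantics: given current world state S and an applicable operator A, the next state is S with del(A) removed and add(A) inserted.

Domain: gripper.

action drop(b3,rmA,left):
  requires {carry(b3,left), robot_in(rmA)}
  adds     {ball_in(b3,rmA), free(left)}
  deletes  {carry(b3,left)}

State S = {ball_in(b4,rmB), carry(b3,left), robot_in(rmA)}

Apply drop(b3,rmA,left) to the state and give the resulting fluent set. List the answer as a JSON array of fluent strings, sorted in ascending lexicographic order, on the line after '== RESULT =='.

Progress:
  pre ⊆ S: {carry(b3,left), robot_in(rmA)} ⊆ S  — applicable
  S \ del = {ball_in(b4,rmB), robot_in(rmA)}
  ∪ add   = {ball_in(b3,rmA), ball_in(b4,rmB), free(left), robot_in(rmA)}

== RESULT ==
["ball_in(b3,rmA)", "ball_in(b4,rmB)", "free(left)", "robot_in(rmA)"]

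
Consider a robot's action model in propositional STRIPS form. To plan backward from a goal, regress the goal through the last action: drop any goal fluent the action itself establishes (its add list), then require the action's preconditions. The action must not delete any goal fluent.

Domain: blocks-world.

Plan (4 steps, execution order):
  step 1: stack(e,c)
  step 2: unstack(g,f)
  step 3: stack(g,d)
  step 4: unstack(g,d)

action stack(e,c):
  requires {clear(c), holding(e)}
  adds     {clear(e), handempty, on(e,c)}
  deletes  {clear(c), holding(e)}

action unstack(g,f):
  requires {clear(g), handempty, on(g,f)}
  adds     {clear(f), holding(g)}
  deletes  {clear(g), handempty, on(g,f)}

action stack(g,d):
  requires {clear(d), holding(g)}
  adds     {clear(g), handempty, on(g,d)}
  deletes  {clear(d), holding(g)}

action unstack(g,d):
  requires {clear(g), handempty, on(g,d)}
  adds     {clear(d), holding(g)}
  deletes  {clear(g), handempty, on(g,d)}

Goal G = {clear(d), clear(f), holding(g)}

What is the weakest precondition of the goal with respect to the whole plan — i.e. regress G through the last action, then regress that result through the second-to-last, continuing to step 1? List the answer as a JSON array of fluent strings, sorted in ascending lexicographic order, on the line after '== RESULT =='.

Work backward from the goal:
  through step 4 (unstack(g,d)): drop {clear(d), holding(g)}, keep {clear(f)}, require {clear(g), handempty, on(g,d)}
    → {clear(f), clear(g), handempty, on(g,d)}
  through step 3 (stack(g,d)): drop {clear(g), handempty, on(g,d)}, keep {clear(f)}, require {clear(d), holding(g)}
    → {clear(d), clear(f), holding(g)}
  through step 2 (unstack(g,f)): drop {clear(f), holding(g)}, keep {clear(d)}, require {clear(g), handempty, on(g,f)}
    → {clear(d), clear(g), handempty, on(g,f)}
  through step 1 (stack(e,c)): drop {handempty}, keep {clear(d), clear(g), on(g,f)}, require {clear(c), holding(e)}
    → {clear(c), clear(d), clear(g), holding(e), on(g,f)}

== RESULT ==
["clear(c)", "clear(d)", "clear(g)", "holding(e)", "on(g,f)"]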